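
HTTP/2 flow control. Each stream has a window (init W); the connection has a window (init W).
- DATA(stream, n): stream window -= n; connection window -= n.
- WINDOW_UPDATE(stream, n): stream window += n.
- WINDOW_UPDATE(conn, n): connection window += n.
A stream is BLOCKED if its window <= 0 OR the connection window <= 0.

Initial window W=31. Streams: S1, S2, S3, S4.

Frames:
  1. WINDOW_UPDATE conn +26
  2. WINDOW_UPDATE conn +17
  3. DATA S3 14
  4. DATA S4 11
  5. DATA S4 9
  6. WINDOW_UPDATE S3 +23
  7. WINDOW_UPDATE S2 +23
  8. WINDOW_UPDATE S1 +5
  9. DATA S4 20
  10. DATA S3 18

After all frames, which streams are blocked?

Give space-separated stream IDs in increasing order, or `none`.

Answer: S4

Derivation:
Op 1: conn=57 S1=31 S2=31 S3=31 S4=31 blocked=[]
Op 2: conn=74 S1=31 S2=31 S3=31 S4=31 blocked=[]
Op 3: conn=60 S1=31 S2=31 S3=17 S4=31 blocked=[]
Op 4: conn=49 S1=31 S2=31 S3=17 S4=20 blocked=[]
Op 5: conn=40 S1=31 S2=31 S3=17 S4=11 blocked=[]
Op 6: conn=40 S1=31 S2=31 S3=40 S4=11 blocked=[]
Op 7: conn=40 S1=31 S2=54 S3=40 S4=11 blocked=[]
Op 8: conn=40 S1=36 S2=54 S3=40 S4=11 blocked=[]
Op 9: conn=20 S1=36 S2=54 S3=40 S4=-9 blocked=[4]
Op 10: conn=2 S1=36 S2=54 S3=22 S4=-9 blocked=[4]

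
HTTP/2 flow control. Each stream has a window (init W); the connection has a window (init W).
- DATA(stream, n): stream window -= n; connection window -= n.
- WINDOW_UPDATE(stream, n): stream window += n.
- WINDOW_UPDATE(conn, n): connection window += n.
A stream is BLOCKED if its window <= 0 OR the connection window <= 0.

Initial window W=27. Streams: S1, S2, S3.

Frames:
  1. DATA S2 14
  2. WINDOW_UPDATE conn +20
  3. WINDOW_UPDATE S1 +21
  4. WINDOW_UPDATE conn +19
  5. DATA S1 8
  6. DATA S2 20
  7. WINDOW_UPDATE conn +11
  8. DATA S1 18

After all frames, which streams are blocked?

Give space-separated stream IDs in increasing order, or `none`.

Answer: S2

Derivation:
Op 1: conn=13 S1=27 S2=13 S3=27 blocked=[]
Op 2: conn=33 S1=27 S2=13 S3=27 blocked=[]
Op 3: conn=33 S1=48 S2=13 S3=27 blocked=[]
Op 4: conn=52 S1=48 S2=13 S3=27 blocked=[]
Op 5: conn=44 S1=40 S2=13 S3=27 blocked=[]
Op 6: conn=24 S1=40 S2=-7 S3=27 blocked=[2]
Op 7: conn=35 S1=40 S2=-7 S3=27 blocked=[2]
Op 8: conn=17 S1=22 S2=-7 S3=27 blocked=[2]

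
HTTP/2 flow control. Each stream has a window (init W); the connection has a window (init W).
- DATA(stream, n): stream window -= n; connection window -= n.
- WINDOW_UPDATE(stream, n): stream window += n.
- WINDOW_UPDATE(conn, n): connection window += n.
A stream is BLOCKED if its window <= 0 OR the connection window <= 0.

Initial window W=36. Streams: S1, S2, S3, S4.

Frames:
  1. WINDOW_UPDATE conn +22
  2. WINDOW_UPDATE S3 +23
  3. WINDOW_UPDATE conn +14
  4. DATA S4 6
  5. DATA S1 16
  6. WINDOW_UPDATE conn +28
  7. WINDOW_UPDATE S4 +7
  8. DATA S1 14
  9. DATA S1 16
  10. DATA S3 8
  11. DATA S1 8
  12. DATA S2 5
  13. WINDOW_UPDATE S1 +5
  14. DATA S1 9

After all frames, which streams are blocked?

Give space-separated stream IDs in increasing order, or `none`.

Op 1: conn=58 S1=36 S2=36 S3=36 S4=36 blocked=[]
Op 2: conn=58 S1=36 S2=36 S3=59 S4=36 blocked=[]
Op 3: conn=72 S1=36 S2=36 S3=59 S4=36 blocked=[]
Op 4: conn=66 S1=36 S2=36 S3=59 S4=30 blocked=[]
Op 5: conn=50 S1=20 S2=36 S3=59 S4=30 blocked=[]
Op 6: conn=78 S1=20 S2=36 S3=59 S4=30 blocked=[]
Op 7: conn=78 S1=20 S2=36 S3=59 S4=37 blocked=[]
Op 8: conn=64 S1=6 S2=36 S3=59 S4=37 blocked=[]
Op 9: conn=48 S1=-10 S2=36 S3=59 S4=37 blocked=[1]
Op 10: conn=40 S1=-10 S2=36 S3=51 S4=37 blocked=[1]
Op 11: conn=32 S1=-18 S2=36 S3=51 S4=37 blocked=[1]
Op 12: conn=27 S1=-18 S2=31 S3=51 S4=37 blocked=[1]
Op 13: conn=27 S1=-13 S2=31 S3=51 S4=37 blocked=[1]
Op 14: conn=18 S1=-22 S2=31 S3=51 S4=37 blocked=[1]

Answer: S1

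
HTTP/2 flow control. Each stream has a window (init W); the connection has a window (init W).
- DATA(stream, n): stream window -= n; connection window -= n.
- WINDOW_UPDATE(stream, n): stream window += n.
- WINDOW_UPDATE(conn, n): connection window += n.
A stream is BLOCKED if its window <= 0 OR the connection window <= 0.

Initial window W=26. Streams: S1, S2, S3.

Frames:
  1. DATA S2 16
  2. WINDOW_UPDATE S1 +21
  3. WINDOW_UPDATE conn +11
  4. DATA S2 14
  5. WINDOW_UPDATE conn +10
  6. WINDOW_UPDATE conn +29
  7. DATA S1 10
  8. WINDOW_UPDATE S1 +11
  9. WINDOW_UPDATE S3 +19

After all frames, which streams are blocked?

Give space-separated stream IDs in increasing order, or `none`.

Answer: S2

Derivation:
Op 1: conn=10 S1=26 S2=10 S3=26 blocked=[]
Op 2: conn=10 S1=47 S2=10 S3=26 blocked=[]
Op 3: conn=21 S1=47 S2=10 S3=26 blocked=[]
Op 4: conn=7 S1=47 S2=-4 S3=26 blocked=[2]
Op 5: conn=17 S1=47 S2=-4 S3=26 blocked=[2]
Op 6: conn=46 S1=47 S2=-4 S3=26 blocked=[2]
Op 7: conn=36 S1=37 S2=-4 S3=26 blocked=[2]
Op 8: conn=36 S1=48 S2=-4 S3=26 blocked=[2]
Op 9: conn=36 S1=48 S2=-4 S3=45 blocked=[2]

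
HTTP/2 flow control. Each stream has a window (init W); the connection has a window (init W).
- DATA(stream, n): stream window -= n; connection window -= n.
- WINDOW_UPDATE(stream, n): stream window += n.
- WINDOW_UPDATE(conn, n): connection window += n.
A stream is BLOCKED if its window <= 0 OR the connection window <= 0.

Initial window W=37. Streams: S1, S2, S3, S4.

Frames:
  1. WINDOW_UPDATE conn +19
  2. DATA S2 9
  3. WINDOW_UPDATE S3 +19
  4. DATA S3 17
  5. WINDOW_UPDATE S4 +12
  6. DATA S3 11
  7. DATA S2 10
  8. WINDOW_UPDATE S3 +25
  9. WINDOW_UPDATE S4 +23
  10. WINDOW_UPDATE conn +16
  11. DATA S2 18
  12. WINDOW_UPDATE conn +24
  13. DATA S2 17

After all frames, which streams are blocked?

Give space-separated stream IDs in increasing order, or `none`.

Op 1: conn=56 S1=37 S2=37 S3=37 S4=37 blocked=[]
Op 2: conn=47 S1=37 S2=28 S3=37 S4=37 blocked=[]
Op 3: conn=47 S1=37 S2=28 S3=56 S4=37 blocked=[]
Op 4: conn=30 S1=37 S2=28 S3=39 S4=37 blocked=[]
Op 5: conn=30 S1=37 S2=28 S3=39 S4=49 blocked=[]
Op 6: conn=19 S1=37 S2=28 S3=28 S4=49 blocked=[]
Op 7: conn=9 S1=37 S2=18 S3=28 S4=49 blocked=[]
Op 8: conn=9 S1=37 S2=18 S3=53 S4=49 blocked=[]
Op 9: conn=9 S1=37 S2=18 S3=53 S4=72 blocked=[]
Op 10: conn=25 S1=37 S2=18 S3=53 S4=72 blocked=[]
Op 11: conn=7 S1=37 S2=0 S3=53 S4=72 blocked=[2]
Op 12: conn=31 S1=37 S2=0 S3=53 S4=72 blocked=[2]
Op 13: conn=14 S1=37 S2=-17 S3=53 S4=72 blocked=[2]

Answer: S2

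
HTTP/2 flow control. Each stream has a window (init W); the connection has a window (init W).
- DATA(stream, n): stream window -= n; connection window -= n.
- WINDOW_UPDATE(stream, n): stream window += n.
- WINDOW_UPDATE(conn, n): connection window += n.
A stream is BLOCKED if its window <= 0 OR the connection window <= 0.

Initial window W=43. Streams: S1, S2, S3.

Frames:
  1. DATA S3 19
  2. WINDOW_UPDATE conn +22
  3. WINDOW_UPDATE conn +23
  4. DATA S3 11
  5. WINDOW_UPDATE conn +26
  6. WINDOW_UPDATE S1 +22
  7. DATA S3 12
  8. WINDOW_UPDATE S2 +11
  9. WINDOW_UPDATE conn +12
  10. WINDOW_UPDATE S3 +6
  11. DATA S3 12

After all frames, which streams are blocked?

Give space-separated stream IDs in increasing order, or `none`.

Op 1: conn=24 S1=43 S2=43 S3=24 blocked=[]
Op 2: conn=46 S1=43 S2=43 S3=24 blocked=[]
Op 3: conn=69 S1=43 S2=43 S3=24 blocked=[]
Op 4: conn=58 S1=43 S2=43 S3=13 blocked=[]
Op 5: conn=84 S1=43 S2=43 S3=13 blocked=[]
Op 6: conn=84 S1=65 S2=43 S3=13 blocked=[]
Op 7: conn=72 S1=65 S2=43 S3=1 blocked=[]
Op 8: conn=72 S1=65 S2=54 S3=1 blocked=[]
Op 9: conn=84 S1=65 S2=54 S3=1 blocked=[]
Op 10: conn=84 S1=65 S2=54 S3=7 blocked=[]
Op 11: conn=72 S1=65 S2=54 S3=-5 blocked=[3]

Answer: S3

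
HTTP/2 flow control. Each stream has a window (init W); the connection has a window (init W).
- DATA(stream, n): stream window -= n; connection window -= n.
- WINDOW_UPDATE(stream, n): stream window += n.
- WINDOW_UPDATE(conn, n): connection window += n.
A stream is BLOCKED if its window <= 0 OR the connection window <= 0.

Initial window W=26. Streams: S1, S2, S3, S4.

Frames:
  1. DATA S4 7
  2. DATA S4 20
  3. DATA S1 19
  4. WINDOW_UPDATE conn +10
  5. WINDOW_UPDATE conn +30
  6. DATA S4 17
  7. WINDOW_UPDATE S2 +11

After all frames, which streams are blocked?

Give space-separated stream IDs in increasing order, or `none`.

Answer: S4

Derivation:
Op 1: conn=19 S1=26 S2=26 S3=26 S4=19 blocked=[]
Op 2: conn=-1 S1=26 S2=26 S3=26 S4=-1 blocked=[1, 2, 3, 4]
Op 3: conn=-20 S1=7 S2=26 S3=26 S4=-1 blocked=[1, 2, 3, 4]
Op 4: conn=-10 S1=7 S2=26 S3=26 S4=-1 blocked=[1, 2, 3, 4]
Op 5: conn=20 S1=7 S2=26 S3=26 S4=-1 blocked=[4]
Op 6: conn=3 S1=7 S2=26 S3=26 S4=-18 blocked=[4]
Op 7: conn=3 S1=7 S2=37 S3=26 S4=-18 blocked=[4]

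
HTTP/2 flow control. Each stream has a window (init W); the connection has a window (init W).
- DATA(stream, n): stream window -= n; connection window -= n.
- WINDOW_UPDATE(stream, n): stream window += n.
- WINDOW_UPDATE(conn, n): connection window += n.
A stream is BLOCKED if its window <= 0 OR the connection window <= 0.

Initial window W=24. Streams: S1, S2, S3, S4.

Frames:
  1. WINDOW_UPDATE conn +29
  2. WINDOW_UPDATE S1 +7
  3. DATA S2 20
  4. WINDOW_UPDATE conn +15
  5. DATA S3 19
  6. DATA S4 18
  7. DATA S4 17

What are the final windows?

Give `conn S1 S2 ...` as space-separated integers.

Answer: -6 31 4 5 -11

Derivation:
Op 1: conn=53 S1=24 S2=24 S3=24 S4=24 blocked=[]
Op 2: conn=53 S1=31 S2=24 S3=24 S4=24 blocked=[]
Op 3: conn=33 S1=31 S2=4 S3=24 S4=24 blocked=[]
Op 4: conn=48 S1=31 S2=4 S3=24 S4=24 blocked=[]
Op 5: conn=29 S1=31 S2=4 S3=5 S4=24 blocked=[]
Op 6: conn=11 S1=31 S2=4 S3=5 S4=6 blocked=[]
Op 7: conn=-6 S1=31 S2=4 S3=5 S4=-11 blocked=[1, 2, 3, 4]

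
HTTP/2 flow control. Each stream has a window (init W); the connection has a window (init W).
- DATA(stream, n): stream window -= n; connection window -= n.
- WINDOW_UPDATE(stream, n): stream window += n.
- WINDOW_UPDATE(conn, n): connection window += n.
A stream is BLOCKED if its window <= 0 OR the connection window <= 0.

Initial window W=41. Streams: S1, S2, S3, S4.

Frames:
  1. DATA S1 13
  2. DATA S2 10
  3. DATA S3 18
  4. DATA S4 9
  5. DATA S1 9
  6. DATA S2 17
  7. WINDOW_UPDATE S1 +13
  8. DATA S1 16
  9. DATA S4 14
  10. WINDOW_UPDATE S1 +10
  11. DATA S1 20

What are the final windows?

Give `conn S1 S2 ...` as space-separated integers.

Op 1: conn=28 S1=28 S2=41 S3=41 S4=41 blocked=[]
Op 2: conn=18 S1=28 S2=31 S3=41 S4=41 blocked=[]
Op 3: conn=0 S1=28 S2=31 S3=23 S4=41 blocked=[1, 2, 3, 4]
Op 4: conn=-9 S1=28 S2=31 S3=23 S4=32 blocked=[1, 2, 3, 4]
Op 5: conn=-18 S1=19 S2=31 S3=23 S4=32 blocked=[1, 2, 3, 4]
Op 6: conn=-35 S1=19 S2=14 S3=23 S4=32 blocked=[1, 2, 3, 4]
Op 7: conn=-35 S1=32 S2=14 S3=23 S4=32 blocked=[1, 2, 3, 4]
Op 8: conn=-51 S1=16 S2=14 S3=23 S4=32 blocked=[1, 2, 3, 4]
Op 9: conn=-65 S1=16 S2=14 S3=23 S4=18 blocked=[1, 2, 3, 4]
Op 10: conn=-65 S1=26 S2=14 S3=23 S4=18 blocked=[1, 2, 3, 4]
Op 11: conn=-85 S1=6 S2=14 S3=23 S4=18 blocked=[1, 2, 3, 4]

Answer: -85 6 14 23 18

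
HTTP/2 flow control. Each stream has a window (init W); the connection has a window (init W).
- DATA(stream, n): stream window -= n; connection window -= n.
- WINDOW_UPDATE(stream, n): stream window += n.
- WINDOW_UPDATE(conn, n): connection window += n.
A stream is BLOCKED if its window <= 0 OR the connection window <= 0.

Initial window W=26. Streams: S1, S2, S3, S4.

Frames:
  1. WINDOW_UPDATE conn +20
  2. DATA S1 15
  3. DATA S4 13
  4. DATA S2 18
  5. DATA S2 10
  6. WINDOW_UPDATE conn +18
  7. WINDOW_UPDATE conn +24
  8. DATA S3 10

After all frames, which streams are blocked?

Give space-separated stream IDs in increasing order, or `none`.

Op 1: conn=46 S1=26 S2=26 S3=26 S4=26 blocked=[]
Op 2: conn=31 S1=11 S2=26 S3=26 S4=26 blocked=[]
Op 3: conn=18 S1=11 S2=26 S3=26 S4=13 blocked=[]
Op 4: conn=0 S1=11 S2=8 S3=26 S4=13 blocked=[1, 2, 3, 4]
Op 5: conn=-10 S1=11 S2=-2 S3=26 S4=13 blocked=[1, 2, 3, 4]
Op 6: conn=8 S1=11 S2=-2 S3=26 S4=13 blocked=[2]
Op 7: conn=32 S1=11 S2=-2 S3=26 S4=13 blocked=[2]
Op 8: conn=22 S1=11 S2=-2 S3=16 S4=13 blocked=[2]

Answer: S2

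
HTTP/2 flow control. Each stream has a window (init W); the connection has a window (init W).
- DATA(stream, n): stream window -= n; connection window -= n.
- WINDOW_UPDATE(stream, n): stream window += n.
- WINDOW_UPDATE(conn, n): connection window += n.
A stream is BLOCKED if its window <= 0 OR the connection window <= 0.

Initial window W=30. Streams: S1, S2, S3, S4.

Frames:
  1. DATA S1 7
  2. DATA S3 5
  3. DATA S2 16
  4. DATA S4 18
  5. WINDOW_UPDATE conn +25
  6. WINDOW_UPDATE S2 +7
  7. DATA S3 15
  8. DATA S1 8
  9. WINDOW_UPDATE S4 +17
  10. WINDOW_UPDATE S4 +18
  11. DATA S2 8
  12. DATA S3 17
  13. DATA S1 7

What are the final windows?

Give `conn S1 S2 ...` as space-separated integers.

Answer: -46 8 13 -7 47

Derivation:
Op 1: conn=23 S1=23 S2=30 S3=30 S4=30 blocked=[]
Op 2: conn=18 S1=23 S2=30 S3=25 S4=30 blocked=[]
Op 3: conn=2 S1=23 S2=14 S3=25 S4=30 blocked=[]
Op 4: conn=-16 S1=23 S2=14 S3=25 S4=12 blocked=[1, 2, 3, 4]
Op 5: conn=9 S1=23 S2=14 S3=25 S4=12 blocked=[]
Op 6: conn=9 S1=23 S2=21 S3=25 S4=12 blocked=[]
Op 7: conn=-6 S1=23 S2=21 S3=10 S4=12 blocked=[1, 2, 3, 4]
Op 8: conn=-14 S1=15 S2=21 S3=10 S4=12 blocked=[1, 2, 3, 4]
Op 9: conn=-14 S1=15 S2=21 S3=10 S4=29 blocked=[1, 2, 3, 4]
Op 10: conn=-14 S1=15 S2=21 S3=10 S4=47 blocked=[1, 2, 3, 4]
Op 11: conn=-22 S1=15 S2=13 S3=10 S4=47 blocked=[1, 2, 3, 4]
Op 12: conn=-39 S1=15 S2=13 S3=-7 S4=47 blocked=[1, 2, 3, 4]
Op 13: conn=-46 S1=8 S2=13 S3=-7 S4=47 blocked=[1, 2, 3, 4]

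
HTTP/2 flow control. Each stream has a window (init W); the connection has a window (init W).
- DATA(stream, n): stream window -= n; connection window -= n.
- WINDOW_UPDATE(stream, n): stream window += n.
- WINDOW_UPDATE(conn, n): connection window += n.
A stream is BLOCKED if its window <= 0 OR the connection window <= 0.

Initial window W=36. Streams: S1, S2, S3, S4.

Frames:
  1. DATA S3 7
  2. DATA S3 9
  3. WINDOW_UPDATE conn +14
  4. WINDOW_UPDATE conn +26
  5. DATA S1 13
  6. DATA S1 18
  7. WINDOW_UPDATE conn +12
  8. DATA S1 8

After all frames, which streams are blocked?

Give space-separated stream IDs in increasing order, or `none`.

Answer: S1

Derivation:
Op 1: conn=29 S1=36 S2=36 S3=29 S4=36 blocked=[]
Op 2: conn=20 S1=36 S2=36 S3=20 S4=36 blocked=[]
Op 3: conn=34 S1=36 S2=36 S3=20 S4=36 blocked=[]
Op 4: conn=60 S1=36 S2=36 S3=20 S4=36 blocked=[]
Op 5: conn=47 S1=23 S2=36 S3=20 S4=36 blocked=[]
Op 6: conn=29 S1=5 S2=36 S3=20 S4=36 blocked=[]
Op 7: conn=41 S1=5 S2=36 S3=20 S4=36 blocked=[]
Op 8: conn=33 S1=-3 S2=36 S3=20 S4=36 blocked=[1]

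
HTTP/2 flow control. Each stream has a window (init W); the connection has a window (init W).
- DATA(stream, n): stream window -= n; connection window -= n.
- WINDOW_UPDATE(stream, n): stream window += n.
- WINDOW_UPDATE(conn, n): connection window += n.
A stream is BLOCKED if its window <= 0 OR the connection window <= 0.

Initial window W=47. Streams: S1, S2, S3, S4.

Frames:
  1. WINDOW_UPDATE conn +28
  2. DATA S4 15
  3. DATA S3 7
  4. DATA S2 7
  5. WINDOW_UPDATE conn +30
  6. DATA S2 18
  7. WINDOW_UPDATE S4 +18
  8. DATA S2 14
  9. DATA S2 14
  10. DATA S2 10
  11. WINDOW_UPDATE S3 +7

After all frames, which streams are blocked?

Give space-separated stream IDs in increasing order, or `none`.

Answer: S2

Derivation:
Op 1: conn=75 S1=47 S2=47 S3=47 S4=47 blocked=[]
Op 2: conn=60 S1=47 S2=47 S3=47 S4=32 blocked=[]
Op 3: conn=53 S1=47 S2=47 S3=40 S4=32 blocked=[]
Op 4: conn=46 S1=47 S2=40 S3=40 S4=32 blocked=[]
Op 5: conn=76 S1=47 S2=40 S3=40 S4=32 blocked=[]
Op 6: conn=58 S1=47 S2=22 S3=40 S4=32 blocked=[]
Op 7: conn=58 S1=47 S2=22 S3=40 S4=50 blocked=[]
Op 8: conn=44 S1=47 S2=8 S3=40 S4=50 blocked=[]
Op 9: conn=30 S1=47 S2=-6 S3=40 S4=50 blocked=[2]
Op 10: conn=20 S1=47 S2=-16 S3=40 S4=50 blocked=[2]
Op 11: conn=20 S1=47 S2=-16 S3=47 S4=50 blocked=[2]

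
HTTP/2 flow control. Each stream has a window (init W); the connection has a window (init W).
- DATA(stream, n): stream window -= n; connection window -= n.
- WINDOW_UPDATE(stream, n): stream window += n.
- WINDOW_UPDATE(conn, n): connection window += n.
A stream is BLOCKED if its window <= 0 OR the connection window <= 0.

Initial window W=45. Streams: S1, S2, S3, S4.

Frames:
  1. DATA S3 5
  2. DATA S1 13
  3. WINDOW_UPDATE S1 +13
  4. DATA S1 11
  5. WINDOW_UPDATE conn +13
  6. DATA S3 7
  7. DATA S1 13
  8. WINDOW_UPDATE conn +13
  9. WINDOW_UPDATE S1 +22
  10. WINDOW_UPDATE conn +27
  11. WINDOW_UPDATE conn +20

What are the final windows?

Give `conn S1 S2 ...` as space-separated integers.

Op 1: conn=40 S1=45 S2=45 S3=40 S4=45 blocked=[]
Op 2: conn=27 S1=32 S2=45 S3=40 S4=45 blocked=[]
Op 3: conn=27 S1=45 S2=45 S3=40 S4=45 blocked=[]
Op 4: conn=16 S1=34 S2=45 S3=40 S4=45 blocked=[]
Op 5: conn=29 S1=34 S2=45 S3=40 S4=45 blocked=[]
Op 6: conn=22 S1=34 S2=45 S3=33 S4=45 blocked=[]
Op 7: conn=9 S1=21 S2=45 S3=33 S4=45 blocked=[]
Op 8: conn=22 S1=21 S2=45 S3=33 S4=45 blocked=[]
Op 9: conn=22 S1=43 S2=45 S3=33 S4=45 blocked=[]
Op 10: conn=49 S1=43 S2=45 S3=33 S4=45 blocked=[]
Op 11: conn=69 S1=43 S2=45 S3=33 S4=45 blocked=[]

Answer: 69 43 45 33 45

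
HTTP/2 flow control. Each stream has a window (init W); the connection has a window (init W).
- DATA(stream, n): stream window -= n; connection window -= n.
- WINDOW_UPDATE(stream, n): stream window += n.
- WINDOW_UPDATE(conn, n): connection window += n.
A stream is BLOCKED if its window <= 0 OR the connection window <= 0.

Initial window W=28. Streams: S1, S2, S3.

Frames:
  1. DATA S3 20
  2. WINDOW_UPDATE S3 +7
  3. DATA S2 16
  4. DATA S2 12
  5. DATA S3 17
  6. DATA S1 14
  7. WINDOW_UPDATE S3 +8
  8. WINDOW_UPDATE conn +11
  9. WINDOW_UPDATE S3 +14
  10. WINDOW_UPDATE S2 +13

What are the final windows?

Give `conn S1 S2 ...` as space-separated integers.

Answer: -40 14 13 20

Derivation:
Op 1: conn=8 S1=28 S2=28 S3=8 blocked=[]
Op 2: conn=8 S1=28 S2=28 S3=15 blocked=[]
Op 3: conn=-8 S1=28 S2=12 S3=15 blocked=[1, 2, 3]
Op 4: conn=-20 S1=28 S2=0 S3=15 blocked=[1, 2, 3]
Op 5: conn=-37 S1=28 S2=0 S3=-2 blocked=[1, 2, 3]
Op 6: conn=-51 S1=14 S2=0 S3=-2 blocked=[1, 2, 3]
Op 7: conn=-51 S1=14 S2=0 S3=6 blocked=[1, 2, 3]
Op 8: conn=-40 S1=14 S2=0 S3=6 blocked=[1, 2, 3]
Op 9: conn=-40 S1=14 S2=0 S3=20 blocked=[1, 2, 3]
Op 10: conn=-40 S1=14 S2=13 S3=20 blocked=[1, 2, 3]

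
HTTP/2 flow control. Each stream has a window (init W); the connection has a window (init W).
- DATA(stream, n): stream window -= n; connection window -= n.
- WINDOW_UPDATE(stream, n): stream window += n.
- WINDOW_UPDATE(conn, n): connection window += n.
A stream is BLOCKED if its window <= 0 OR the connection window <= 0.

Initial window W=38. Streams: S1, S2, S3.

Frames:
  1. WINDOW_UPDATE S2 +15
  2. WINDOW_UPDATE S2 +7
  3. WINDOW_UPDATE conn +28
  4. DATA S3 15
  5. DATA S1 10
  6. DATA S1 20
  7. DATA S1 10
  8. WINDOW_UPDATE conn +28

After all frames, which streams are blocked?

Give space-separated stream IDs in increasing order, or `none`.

Op 1: conn=38 S1=38 S2=53 S3=38 blocked=[]
Op 2: conn=38 S1=38 S2=60 S3=38 blocked=[]
Op 3: conn=66 S1=38 S2=60 S3=38 blocked=[]
Op 4: conn=51 S1=38 S2=60 S3=23 blocked=[]
Op 5: conn=41 S1=28 S2=60 S3=23 blocked=[]
Op 6: conn=21 S1=8 S2=60 S3=23 blocked=[]
Op 7: conn=11 S1=-2 S2=60 S3=23 blocked=[1]
Op 8: conn=39 S1=-2 S2=60 S3=23 blocked=[1]

Answer: S1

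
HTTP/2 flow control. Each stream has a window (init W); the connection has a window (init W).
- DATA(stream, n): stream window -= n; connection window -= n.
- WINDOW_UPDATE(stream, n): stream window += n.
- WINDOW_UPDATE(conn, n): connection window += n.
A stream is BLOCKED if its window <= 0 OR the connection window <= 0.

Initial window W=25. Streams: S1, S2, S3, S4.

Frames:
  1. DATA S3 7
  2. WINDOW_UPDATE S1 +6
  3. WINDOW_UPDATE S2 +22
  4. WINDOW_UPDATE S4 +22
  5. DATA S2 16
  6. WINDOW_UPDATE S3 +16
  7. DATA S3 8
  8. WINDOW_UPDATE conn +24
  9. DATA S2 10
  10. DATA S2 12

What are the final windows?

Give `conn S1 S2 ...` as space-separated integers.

Op 1: conn=18 S1=25 S2=25 S3=18 S4=25 blocked=[]
Op 2: conn=18 S1=31 S2=25 S3=18 S4=25 blocked=[]
Op 3: conn=18 S1=31 S2=47 S3=18 S4=25 blocked=[]
Op 4: conn=18 S1=31 S2=47 S3=18 S4=47 blocked=[]
Op 5: conn=2 S1=31 S2=31 S3=18 S4=47 blocked=[]
Op 6: conn=2 S1=31 S2=31 S3=34 S4=47 blocked=[]
Op 7: conn=-6 S1=31 S2=31 S3=26 S4=47 blocked=[1, 2, 3, 4]
Op 8: conn=18 S1=31 S2=31 S3=26 S4=47 blocked=[]
Op 9: conn=8 S1=31 S2=21 S3=26 S4=47 blocked=[]
Op 10: conn=-4 S1=31 S2=9 S3=26 S4=47 blocked=[1, 2, 3, 4]

Answer: -4 31 9 26 47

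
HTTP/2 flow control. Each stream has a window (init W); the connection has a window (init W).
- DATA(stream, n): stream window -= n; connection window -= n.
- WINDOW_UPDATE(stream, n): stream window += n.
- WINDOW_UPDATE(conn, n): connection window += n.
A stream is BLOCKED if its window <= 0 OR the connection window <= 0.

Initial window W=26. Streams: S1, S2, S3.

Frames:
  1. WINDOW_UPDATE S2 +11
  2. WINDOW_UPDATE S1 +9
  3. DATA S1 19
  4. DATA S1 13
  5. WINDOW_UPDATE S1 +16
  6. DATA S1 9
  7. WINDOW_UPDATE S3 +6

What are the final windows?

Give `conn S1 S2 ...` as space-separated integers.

Answer: -15 10 37 32

Derivation:
Op 1: conn=26 S1=26 S2=37 S3=26 blocked=[]
Op 2: conn=26 S1=35 S2=37 S3=26 blocked=[]
Op 3: conn=7 S1=16 S2=37 S3=26 blocked=[]
Op 4: conn=-6 S1=3 S2=37 S3=26 blocked=[1, 2, 3]
Op 5: conn=-6 S1=19 S2=37 S3=26 blocked=[1, 2, 3]
Op 6: conn=-15 S1=10 S2=37 S3=26 blocked=[1, 2, 3]
Op 7: conn=-15 S1=10 S2=37 S3=32 blocked=[1, 2, 3]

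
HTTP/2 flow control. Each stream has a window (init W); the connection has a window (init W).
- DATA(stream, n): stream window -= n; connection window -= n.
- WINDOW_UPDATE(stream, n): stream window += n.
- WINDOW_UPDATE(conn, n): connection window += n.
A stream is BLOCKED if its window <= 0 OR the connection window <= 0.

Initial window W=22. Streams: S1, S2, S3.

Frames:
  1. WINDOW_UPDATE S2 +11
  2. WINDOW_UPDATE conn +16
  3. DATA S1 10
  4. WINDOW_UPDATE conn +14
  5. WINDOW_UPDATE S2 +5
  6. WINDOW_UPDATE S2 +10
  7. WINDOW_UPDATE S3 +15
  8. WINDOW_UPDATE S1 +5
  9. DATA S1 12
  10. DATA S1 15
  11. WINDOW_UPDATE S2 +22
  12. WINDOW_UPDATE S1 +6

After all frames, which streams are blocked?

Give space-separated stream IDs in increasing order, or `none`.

Answer: S1

Derivation:
Op 1: conn=22 S1=22 S2=33 S3=22 blocked=[]
Op 2: conn=38 S1=22 S2=33 S3=22 blocked=[]
Op 3: conn=28 S1=12 S2=33 S3=22 blocked=[]
Op 4: conn=42 S1=12 S2=33 S3=22 blocked=[]
Op 5: conn=42 S1=12 S2=38 S3=22 blocked=[]
Op 6: conn=42 S1=12 S2=48 S3=22 blocked=[]
Op 7: conn=42 S1=12 S2=48 S3=37 blocked=[]
Op 8: conn=42 S1=17 S2=48 S3=37 blocked=[]
Op 9: conn=30 S1=5 S2=48 S3=37 blocked=[]
Op 10: conn=15 S1=-10 S2=48 S3=37 blocked=[1]
Op 11: conn=15 S1=-10 S2=70 S3=37 blocked=[1]
Op 12: conn=15 S1=-4 S2=70 S3=37 blocked=[1]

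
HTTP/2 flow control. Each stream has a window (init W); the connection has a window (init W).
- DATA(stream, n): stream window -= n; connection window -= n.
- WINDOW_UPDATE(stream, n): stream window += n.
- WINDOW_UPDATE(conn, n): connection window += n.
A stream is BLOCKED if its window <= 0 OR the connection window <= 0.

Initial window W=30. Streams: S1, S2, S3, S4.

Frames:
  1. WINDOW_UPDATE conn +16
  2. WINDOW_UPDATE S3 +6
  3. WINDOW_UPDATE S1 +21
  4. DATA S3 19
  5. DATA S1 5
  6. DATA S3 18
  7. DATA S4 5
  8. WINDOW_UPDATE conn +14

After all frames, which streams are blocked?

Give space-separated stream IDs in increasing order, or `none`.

Answer: S3

Derivation:
Op 1: conn=46 S1=30 S2=30 S3=30 S4=30 blocked=[]
Op 2: conn=46 S1=30 S2=30 S3=36 S4=30 blocked=[]
Op 3: conn=46 S1=51 S2=30 S3=36 S4=30 blocked=[]
Op 4: conn=27 S1=51 S2=30 S3=17 S4=30 blocked=[]
Op 5: conn=22 S1=46 S2=30 S3=17 S4=30 blocked=[]
Op 6: conn=4 S1=46 S2=30 S3=-1 S4=30 blocked=[3]
Op 7: conn=-1 S1=46 S2=30 S3=-1 S4=25 blocked=[1, 2, 3, 4]
Op 8: conn=13 S1=46 S2=30 S3=-1 S4=25 blocked=[3]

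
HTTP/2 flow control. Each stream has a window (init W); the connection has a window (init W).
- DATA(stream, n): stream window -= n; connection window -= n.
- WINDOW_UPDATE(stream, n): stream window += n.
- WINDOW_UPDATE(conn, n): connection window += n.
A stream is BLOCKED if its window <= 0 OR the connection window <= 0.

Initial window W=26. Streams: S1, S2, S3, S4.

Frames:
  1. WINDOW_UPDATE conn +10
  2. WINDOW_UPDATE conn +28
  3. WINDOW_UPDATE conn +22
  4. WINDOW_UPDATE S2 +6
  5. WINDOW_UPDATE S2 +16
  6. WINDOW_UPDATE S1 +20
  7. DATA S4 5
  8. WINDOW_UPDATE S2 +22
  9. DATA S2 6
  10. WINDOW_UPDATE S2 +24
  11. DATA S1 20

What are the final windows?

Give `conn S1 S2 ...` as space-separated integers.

Answer: 55 26 88 26 21

Derivation:
Op 1: conn=36 S1=26 S2=26 S3=26 S4=26 blocked=[]
Op 2: conn=64 S1=26 S2=26 S3=26 S4=26 blocked=[]
Op 3: conn=86 S1=26 S2=26 S3=26 S4=26 blocked=[]
Op 4: conn=86 S1=26 S2=32 S3=26 S4=26 blocked=[]
Op 5: conn=86 S1=26 S2=48 S3=26 S4=26 blocked=[]
Op 6: conn=86 S1=46 S2=48 S3=26 S4=26 blocked=[]
Op 7: conn=81 S1=46 S2=48 S3=26 S4=21 blocked=[]
Op 8: conn=81 S1=46 S2=70 S3=26 S4=21 blocked=[]
Op 9: conn=75 S1=46 S2=64 S3=26 S4=21 blocked=[]
Op 10: conn=75 S1=46 S2=88 S3=26 S4=21 blocked=[]
Op 11: conn=55 S1=26 S2=88 S3=26 S4=21 blocked=[]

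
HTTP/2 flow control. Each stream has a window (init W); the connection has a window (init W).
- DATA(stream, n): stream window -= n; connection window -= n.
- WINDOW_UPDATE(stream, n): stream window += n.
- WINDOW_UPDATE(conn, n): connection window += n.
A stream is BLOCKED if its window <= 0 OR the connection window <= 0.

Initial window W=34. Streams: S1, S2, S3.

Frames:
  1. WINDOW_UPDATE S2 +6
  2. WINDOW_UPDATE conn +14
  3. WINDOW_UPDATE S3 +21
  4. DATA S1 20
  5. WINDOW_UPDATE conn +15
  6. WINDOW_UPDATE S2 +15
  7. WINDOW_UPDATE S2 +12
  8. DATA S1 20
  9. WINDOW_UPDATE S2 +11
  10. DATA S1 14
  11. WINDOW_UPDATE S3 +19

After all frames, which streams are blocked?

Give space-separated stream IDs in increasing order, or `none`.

Answer: S1

Derivation:
Op 1: conn=34 S1=34 S2=40 S3=34 blocked=[]
Op 2: conn=48 S1=34 S2=40 S3=34 blocked=[]
Op 3: conn=48 S1=34 S2=40 S3=55 blocked=[]
Op 4: conn=28 S1=14 S2=40 S3=55 blocked=[]
Op 5: conn=43 S1=14 S2=40 S3=55 blocked=[]
Op 6: conn=43 S1=14 S2=55 S3=55 blocked=[]
Op 7: conn=43 S1=14 S2=67 S3=55 blocked=[]
Op 8: conn=23 S1=-6 S2=67 S3=55 blocked=[1]
Op 9: conn=23 S1=-6 S2=78 S3=55 blocked=[1]
Op 10: conn=9 S1=-20 S2=78 S3=55 blocked=[1]
Op 11: conn=9 S1=-20 S2=78 S3=74 blocked=[1]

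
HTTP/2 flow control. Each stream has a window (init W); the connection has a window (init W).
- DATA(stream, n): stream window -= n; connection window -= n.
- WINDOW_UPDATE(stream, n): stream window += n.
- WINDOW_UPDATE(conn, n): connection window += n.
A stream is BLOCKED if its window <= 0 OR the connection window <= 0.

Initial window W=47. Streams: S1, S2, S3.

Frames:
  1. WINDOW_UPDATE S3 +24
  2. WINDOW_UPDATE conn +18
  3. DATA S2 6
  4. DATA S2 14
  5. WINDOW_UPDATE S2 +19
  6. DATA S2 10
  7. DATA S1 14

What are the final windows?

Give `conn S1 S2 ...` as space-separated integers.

Answer: 21 33 36 71

Derivation:
Op 1: conn=47 S1=47 S2=47 S3=71 blocked=[]
Op 2: conn=65 S1=47 S2=47 S3=71 blocked=[]
Op 3: conn=59 S1=47 S2=41 S3=71 blocked=[]
Op 4: conn=45 S1=47 S2=27 S3=71 blocked=[]
Op 5: conn=45 S1=47 S2=46 S3=71 blocked=[]
Op 6: conn=35 S1=47 S2=36 S3=71 blocked=[]
Op 7: conn=21 S1=33 S2=36 S3=71 blocked=[]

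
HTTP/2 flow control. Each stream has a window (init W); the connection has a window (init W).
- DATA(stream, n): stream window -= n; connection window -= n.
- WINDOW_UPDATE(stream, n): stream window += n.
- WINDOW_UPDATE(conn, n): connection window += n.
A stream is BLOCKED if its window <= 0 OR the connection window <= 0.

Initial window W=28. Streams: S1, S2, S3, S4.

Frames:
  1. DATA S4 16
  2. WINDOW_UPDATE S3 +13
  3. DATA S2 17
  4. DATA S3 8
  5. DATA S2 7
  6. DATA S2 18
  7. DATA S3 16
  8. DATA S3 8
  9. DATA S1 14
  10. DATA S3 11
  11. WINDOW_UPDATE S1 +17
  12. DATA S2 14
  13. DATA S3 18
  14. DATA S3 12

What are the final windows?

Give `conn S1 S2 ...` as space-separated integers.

Answer: -131 31 -28 -32 12

Derivation:
Op 1: conn=12 S1=28 S2=28 S3=28 S4=12 blocked=[]
Op 2: conn=12 S1=28 S2=28 S3=41 S4=12 blocked=[]
Op 3: conn=-5 S1=28 S2=11 S3=41 S4=12 blocked=[1, 2, 3, 4]
Op 4: conn=-13 S1=28 S2=11 S3=33 S4=12 blocked=[1, 2, 3, 4]
Op 5: conn=-20 S1=28 S2=4 S3=33 S4=12 blocked=[1, 2, 3, 4]
Op 6: conn=-38 S1=28 S2=-14 S3=33 S4=12 blocked=[1, 2, 3, 4]
Op 7: conn=-54 S1=28 S2=-14 S3=17 S4=12 blocked=[1, 2, 3, 4]
Op 8: conn=-62 S1=28 S2=-14 S3=9 S4=12 blocked=[1, 2, 3, 4]
Op 9: conn=-76 S1=14 S2=-14 S3=9 S4=12 blocked=[1, 2, 3, 4]
Op 10: conn=-87 S1=14 S2=-14 S3=-2 S4=12 blocked=[1, 2, 3, 4]
Op 11: conn=-87 S1=31 S2=-14 S3=-2 S4=12 blocked=[1, 2, 3, 4]
Op 12: conn=-101 S1=31 S2=-28 S3=-2 S4=12 blocked=[1, 2, 3, 4]
Op 13: conn=-119 S1=31 S2=-28 S3=-20 S4=12 blocked=[1, 2, 3, 4]
Op 14: conn=-131 S1=31 S2=-28 S3=-32 S4=12 blocked=[1, 2, 3, 4]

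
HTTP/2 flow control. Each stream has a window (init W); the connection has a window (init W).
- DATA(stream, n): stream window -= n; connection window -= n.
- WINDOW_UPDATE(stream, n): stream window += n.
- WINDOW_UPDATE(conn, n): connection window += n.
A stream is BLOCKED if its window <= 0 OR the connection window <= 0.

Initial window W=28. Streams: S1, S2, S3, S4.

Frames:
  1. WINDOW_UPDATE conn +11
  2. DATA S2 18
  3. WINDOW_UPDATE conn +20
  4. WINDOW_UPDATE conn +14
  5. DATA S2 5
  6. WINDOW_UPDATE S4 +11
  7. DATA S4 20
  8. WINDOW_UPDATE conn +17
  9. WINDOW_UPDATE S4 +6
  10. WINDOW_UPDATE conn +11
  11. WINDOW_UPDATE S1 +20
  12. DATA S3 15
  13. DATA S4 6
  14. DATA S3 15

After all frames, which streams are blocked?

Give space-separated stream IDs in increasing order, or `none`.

Answer: S3

Derivation:
Op 1: conn=39 S1=28 S2=28 S3=28 S4=28 blocked=[]
Op 2: conn=21 S1=28 S2=10 S3=28 S4=28 blocked=[]
Op 3: conn=41 S1=28 S2=10 S3=28 S4=28 blocked=[]
Op 4: conn=55 S1=28 S2=10 S3=28 S4=28 blocked=[]
Op 5: conn=50 S1=28 S2=5 S3=28 S4=28 blocked=[]
Op 6: conn=50 S1=28 S2=5 S3=28 S4=39 blocked=[]
Op 7: conn=30 S1=28 S2=5 S3=28 S4=19 blocked=[]
Op 8: conn=47 S1=28 S2=5 S3=28 S4=19 blocked=[]
Op 9: conn=47 S1=28 S2=5 S3=28 S4=25 blocked=[]
Op 10: conn=58 S1=28 S2=5 S3=28 S4=25 blocked=[]
Op 11: conn=58 S1=48 S2=5 S3=28 S4=25 blocked=[]
Op 12: conn=43 S1=48 S2=5 S3=13 S4=25 blocked=[]
Op 13: conn=37 S1=48 S2=5 S3=13 S4=19 blocked=[]
Op 14: conn=22 S1=48 S2=5 S3=-2 S4=19 blocked=[3]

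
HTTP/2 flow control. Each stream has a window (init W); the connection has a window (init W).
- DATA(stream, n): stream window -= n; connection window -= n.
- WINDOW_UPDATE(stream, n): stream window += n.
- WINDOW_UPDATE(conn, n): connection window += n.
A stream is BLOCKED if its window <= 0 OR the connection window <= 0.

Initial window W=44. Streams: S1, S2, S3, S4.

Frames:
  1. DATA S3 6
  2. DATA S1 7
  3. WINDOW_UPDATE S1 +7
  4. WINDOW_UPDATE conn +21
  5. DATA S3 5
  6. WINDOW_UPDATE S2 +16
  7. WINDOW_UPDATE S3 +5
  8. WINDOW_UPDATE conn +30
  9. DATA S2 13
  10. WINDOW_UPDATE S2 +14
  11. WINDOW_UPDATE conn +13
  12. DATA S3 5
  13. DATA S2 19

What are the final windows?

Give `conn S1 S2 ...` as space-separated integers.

Answer: 53 44 42 33 44

Derivation:
Op 1: conn=38 S1=44 S2=44 S3=38 S4=44 blocked=[]
Op 2: conn=31 S1=37 S2=44 S3=38 S4=44 blocked=[]
Op 3: conn=31 S1=44 S2=44 S3=38 S4=44 blocked=[]
Op 4: conn=52 S1=44 S2=44 S3=38 S4=44 blocked=[]
Op 5: conn=47 S1=44 S2=44 S3=33 S4=44 blocked=[]
Op 6: conn=47 S1=44 S2=60 S3=33 S4=44 blocked=[]
Op 7: conn=47 S1=44 S2=60 S3=38 S4=44 blocked=[]
Op 8: conn=77 S1=44 S2=60 S3=38 S4=44 blocked=[]
Op 9: conn=64 S1=44 S2=47 S3=38 S4=44 blocked=[]
Op 10: conn=64 S1=44 S2=61 S3=38 S4=44 blocked=[]
Op 11: conn=77 S1=44 S2=61 S3=38 S4=44 blocked=[]
Op 12: conn=72 S1=44 S2=61 S3=33 S4=44 blocked=[]
Op 13: conn=53 S1=44 S2=42 S3=33 S4=44 blocked=[]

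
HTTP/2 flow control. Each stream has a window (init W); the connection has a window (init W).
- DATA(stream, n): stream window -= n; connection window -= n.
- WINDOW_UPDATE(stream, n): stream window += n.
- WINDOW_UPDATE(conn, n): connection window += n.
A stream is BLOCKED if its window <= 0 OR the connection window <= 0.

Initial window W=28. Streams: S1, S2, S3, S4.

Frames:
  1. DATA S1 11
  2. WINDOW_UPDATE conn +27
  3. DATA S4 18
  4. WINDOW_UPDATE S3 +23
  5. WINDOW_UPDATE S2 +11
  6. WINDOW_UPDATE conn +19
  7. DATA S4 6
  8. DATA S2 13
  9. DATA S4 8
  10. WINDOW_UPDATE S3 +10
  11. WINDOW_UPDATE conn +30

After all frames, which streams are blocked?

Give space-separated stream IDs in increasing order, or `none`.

Answer: S4

Derivation:
Op 1: conn=17 S1=17 S2=28 S3=28 S4=28 blocked=[]
Op 2: conn=44 S1=17 S2=28 S3=28 S4=28 blocked=[]
Op 3: conn=26 S1=17 S2=28 S3=28 S4=10 blocked=[]
Op 4: conn=26 S1=17 S2=28 S3=51 S4=10 blocked=[]
Op 5: conn=26 S1=17 S2=39 S3=51 S4=10 blocked=[]
Op 6: conn=45 S1=17 S2=39 S3=51 S4=10 blocked=[]
Op 7: conn=39 S1=17 S2=39 S3=51 S4=4 blocked=[]
Op 8: conn=26 S1=17 S2=26 S3=51 S4=4 blocked=[]
Op 9: conn=18 S1=17 S2=26 S3=51 S4=-4 blocked=[4]
Op 10: conn=18 S1=17 S2=26 S3=61 S4=-4 blocked=[4]
Op 11: conn=48 S1=17 S2=26 S3=61 S4=-4 blocked=[4]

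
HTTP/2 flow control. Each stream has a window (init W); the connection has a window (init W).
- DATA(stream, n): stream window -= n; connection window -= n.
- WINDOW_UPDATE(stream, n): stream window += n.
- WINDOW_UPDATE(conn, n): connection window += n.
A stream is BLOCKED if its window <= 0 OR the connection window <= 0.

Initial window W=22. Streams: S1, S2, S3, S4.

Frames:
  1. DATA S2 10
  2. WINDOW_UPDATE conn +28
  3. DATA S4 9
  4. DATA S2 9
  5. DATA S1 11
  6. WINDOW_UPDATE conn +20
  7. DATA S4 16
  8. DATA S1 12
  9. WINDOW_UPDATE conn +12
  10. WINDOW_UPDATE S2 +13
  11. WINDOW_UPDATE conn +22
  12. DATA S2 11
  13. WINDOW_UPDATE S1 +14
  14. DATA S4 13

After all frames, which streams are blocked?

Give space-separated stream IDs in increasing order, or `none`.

Op 1: conn=12 S1=22 S2=12 S3=22 S4=22 blocked=[]
Op 2: conn=40 S1=22 S2=12 S3=22 S4=22 blocked=[]
Op 3: conn=31 S1=22 S2=12 S3=22 S4=13 blocked=[]
Op 4: conn=22 S1=22 S2=3 S3=22 S4=13 blocked=[]
Op 5: conn=11 S1=11 S2=3 S3=22 S4=13 blocked=[]
Op 6: conn=31 S1=11 S2=3 S3=22 S4=13 blocked=[]
Op 7: conn=15 S1=11 S2=3 S3=22 S4=-3 blocked=[4]
Op 8: conn=3 S1=-1 S2=3 S3=22 S4=-3 blocked=[1, 4]
Op 9: conn=15 S1=-1 S2=3 S3=22 S4=-3 blocked=[1, 4]
Op 10: conn=15 S1=-1 S2=16 S3=22 S4=-3 blocked=[1, 4]
Op 11: conn=37 S1=-1 S2=16 S3=22 S4=-3 blocked=[1, 4]
Op 12: conn=26 S1=-1 S2=5 S3=22 S4=-3 blocked=[1, 4]
Op 13: conn=26 S1=13 S2=5 S3=22 S4=-3 blocked=[4]
Op 14: conn=13 S1=13 S2=5 S3=22 S4=-16 blocked=[4]

Answer: S4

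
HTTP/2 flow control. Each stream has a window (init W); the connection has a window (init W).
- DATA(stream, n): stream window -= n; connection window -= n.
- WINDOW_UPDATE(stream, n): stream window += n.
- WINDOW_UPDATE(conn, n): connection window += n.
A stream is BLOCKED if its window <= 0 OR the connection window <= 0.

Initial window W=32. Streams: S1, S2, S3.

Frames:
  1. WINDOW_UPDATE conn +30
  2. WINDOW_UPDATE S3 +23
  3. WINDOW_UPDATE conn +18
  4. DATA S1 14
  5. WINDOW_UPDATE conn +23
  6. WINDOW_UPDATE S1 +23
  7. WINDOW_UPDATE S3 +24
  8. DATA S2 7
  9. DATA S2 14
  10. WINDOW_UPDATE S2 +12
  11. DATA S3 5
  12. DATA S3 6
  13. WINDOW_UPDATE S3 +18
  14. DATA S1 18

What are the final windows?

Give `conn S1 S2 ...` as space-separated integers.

Answer: 39 23 23 86

Derivation:
Op 1: conn=62 S1=32 S2=32 S3=32 blocked=[]
Op 2: conn=62 S1=32 S2=32 S3=55 blocked=[]
Op 3: conn=80 S1=32 S2=32 S3=55 blocked=[]
Op 4: conn=66 S1=18 S2=32 S3=55 blocked=[]
Op 5: conn=89 S1=18 S2=32 S3=55 blocked=[]
Op 6: conn=89 S1=41 S2=32 S3=55 blocked=[]
Op 7: conn=89 S1=41 S2=32 S3=79 blocked=[]
Op 8: conn=82 S1=41 S2=25 S3=79 blocked=[]
Op 9: conn=68 S1=41 S2=11 S3=79 blocked=[]
Op 10: conn=68 S1=41 S2=23 S3=79 blocked=[]
Op 11: conn=63 S1=41 S2=23 S3=74 blocked=[]
Op 12: conn=57 S1=41 S2=23 S3=68 blocked=[]
Op 13: conn=57 S1=41 S2=23 S3=86 blocked=[]
Op 14: conn=39 S1=23 S2=23 S3=86 blocked=[]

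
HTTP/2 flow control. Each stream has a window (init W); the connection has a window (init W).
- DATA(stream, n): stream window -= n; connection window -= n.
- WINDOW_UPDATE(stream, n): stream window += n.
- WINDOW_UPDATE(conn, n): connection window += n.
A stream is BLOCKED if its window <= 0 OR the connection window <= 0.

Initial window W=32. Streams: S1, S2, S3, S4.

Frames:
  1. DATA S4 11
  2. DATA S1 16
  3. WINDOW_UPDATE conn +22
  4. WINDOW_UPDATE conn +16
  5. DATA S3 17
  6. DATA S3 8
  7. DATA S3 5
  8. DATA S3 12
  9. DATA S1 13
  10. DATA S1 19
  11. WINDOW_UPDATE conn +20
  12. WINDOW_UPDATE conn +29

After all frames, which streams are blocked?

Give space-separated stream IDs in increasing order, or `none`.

Answer: S1 S3

Derivation:
Op 1: conn=21 S1=32 S2=32 S3=32 S4=21 blocked=[]
Op 2: conn=5 S1=16 S2=32 S3=32 S4=21 blocked=[]
Op 3: conn=27 S1=16 S2=32 S3=32 S4=21 blocked=[]
Op 4: conn=43 S1=16 S2=32 S3=32 S4=21 blocked=[]
Op 5: conn=26 S1=16 S2=32 S3=15 S4=21 blocked=[]
Op 6: conn=18 S1=16 S2=32 S3=7 S4=21 blocked=[]
Op 7: conn=13 S1=16 S2=32 S3=2 S4=21 blocked=[]
Op 8: conn=1 S1=16 S2=32 S3=-10 S4=21 blocked=[3]
Op 9: conn=-12 S1=3 S2=32 S3=-10 S4=21 blocked=[1, 2, 3, 4]
Op 10: conn=-31 S1=-16 S2=32 S3=-10 S4=21 blocked=[1, 2, 3, 4]
Op 11: conn=-11 S1=-16 S2=32 S3=-10 S4=21 blocked=[1, 2, 3, 4]
Op 12: conn=18 S1=-16 S2=32 S3=-10 S4=21 blocked=[1, 3]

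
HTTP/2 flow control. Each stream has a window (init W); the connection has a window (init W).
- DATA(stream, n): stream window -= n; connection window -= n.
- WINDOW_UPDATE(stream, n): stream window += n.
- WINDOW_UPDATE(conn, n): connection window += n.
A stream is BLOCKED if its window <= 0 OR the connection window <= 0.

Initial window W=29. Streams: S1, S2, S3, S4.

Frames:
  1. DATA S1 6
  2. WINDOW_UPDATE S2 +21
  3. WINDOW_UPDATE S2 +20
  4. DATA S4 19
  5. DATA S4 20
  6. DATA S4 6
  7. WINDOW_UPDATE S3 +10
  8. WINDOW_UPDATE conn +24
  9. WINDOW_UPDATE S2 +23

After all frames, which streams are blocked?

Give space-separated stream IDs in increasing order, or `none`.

Answer: S4

Derivation:
Op 1: conn=23 S1=23 S2=29 S3=29 S4=29 blocked=[]
Op 2: conn=23 S1=23 S2=50 S3=29 S4=29 blocked=[]
Op 3: conn=23 S1=23 S2=70 S3=29 S4=29 blocked=[]
Op 4: conn=4 S1=23 S2=70 S3=29 S4=10 blocked=[]
Op 5: conn=-16 S1=23 S2=70 S3=29 S4=-10 blocked=[1, 2, 3, 4]
Op 6: conn=-22 S1=23 S2=70 S3=29 S4=-16 blocked=[1, 2, 3, 4]
Op 7: conn=-22 S1=23 S2=70 S3=39 S4=-16 blocked=[1, 2, 3, 4]
Op 8: conn=2 S1=23 S2=70 S3=39 S4=-16 blocked=[4]
Op 9: conn=2 S1=23 S2=93 S3=39 S4=-16 blocked=[4]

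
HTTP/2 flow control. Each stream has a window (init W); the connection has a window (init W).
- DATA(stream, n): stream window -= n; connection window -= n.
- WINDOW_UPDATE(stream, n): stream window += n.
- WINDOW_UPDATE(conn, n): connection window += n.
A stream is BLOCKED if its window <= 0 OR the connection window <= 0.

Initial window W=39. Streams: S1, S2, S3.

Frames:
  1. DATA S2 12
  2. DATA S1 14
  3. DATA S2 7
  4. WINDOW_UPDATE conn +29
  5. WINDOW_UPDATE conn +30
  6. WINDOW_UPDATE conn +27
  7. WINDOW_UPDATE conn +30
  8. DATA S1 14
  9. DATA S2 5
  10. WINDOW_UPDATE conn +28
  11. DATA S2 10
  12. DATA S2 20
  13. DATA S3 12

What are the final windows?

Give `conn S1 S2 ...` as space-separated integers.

Op 1: conn=27 S1=39 S2=27 S3=39 blocked=[]
Op 2: conn=13 S1=25 S2=27 S3=39 blocked=[]
Op 3: conn=6 S1=25 S2=20 S3=39 blocked=[]
Op 4: conn=35 S1=25 S2=20 S3=39 blocked=[]
Op 5: conn=65 S1=25 S2=20 S3=39 blocked=[]
Op 6: conn=92 S1=25 S2=20 S3=39 blocked=[]
Op 7: conn=122 S1=25 S2=20 S3=39 blocked=[]
Op 8: conn=108 S1=11 S2=20 S3=39 blocked=[]
Op 9: conn=103 S1=11 S2=15 S3=39 blocked=[]
Op 10: conn=131 S1=11 S2=15 S3=39 blocked=[]
Op 11: conn=121 S1=11 S2=5 S3=39 blocked=[]
Op 12: conn=101 S1=11 S2=-15 S3=39 blocked=[2]
Op 13: conn=89 S1=11 S2=-15 S3=27 blocked=[2]

Answer: 89 11 -15 27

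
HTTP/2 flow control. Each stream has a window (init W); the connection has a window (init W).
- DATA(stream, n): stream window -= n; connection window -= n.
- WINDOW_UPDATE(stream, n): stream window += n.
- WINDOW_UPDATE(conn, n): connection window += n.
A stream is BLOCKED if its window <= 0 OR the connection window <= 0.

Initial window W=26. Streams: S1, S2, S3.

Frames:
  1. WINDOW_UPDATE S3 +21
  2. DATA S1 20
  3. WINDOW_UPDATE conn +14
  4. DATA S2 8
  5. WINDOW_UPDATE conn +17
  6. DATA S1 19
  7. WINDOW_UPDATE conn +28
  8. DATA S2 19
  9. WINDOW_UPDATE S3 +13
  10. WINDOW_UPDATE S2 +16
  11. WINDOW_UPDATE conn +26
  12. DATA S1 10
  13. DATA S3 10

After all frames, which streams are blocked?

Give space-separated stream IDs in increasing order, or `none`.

Answer: S1

Derivation:
Op 1: conn=26 S1=26 S2=26 S3=47 blocked=[]
Op 2: conn=6 S1=6 S2=26 S3=47 blocked=[]
Op 3: conn=20 S1=6 S2=26 S3=47 blocked=[]
Op 4: conn=12 S1=6 S2=18 S3=47 blocked=[]
Op 5: conn=29 S1=6 S2=18 S3=47 blocked=[]
Op 6: conn=10 S1=-13 S2=18 S3=47 blocked=[1]
Op 7: conn=38 S1=-13 S2=18 S3=47 blocked=[1]
Op 8: conn=19 S1=-13 S2=-1 S3=47 blocked=[1, 2]
Op 9: conn=19 S1=-13 S2=-1 S3=60 blocked=[1, 2]
Op 10: conn=19 S1=-13 S2=15 S3=60 blocked=[1]
Op 11: conn=45 S1=-13 S2=15 S3=60 blocked=[1]
Op 12: conn=35 S1=-23 S2=15 S3=60 blocked=[1]
Op 13: conn=25 S1=-23 S2=15 S3=50 blocked=[1]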